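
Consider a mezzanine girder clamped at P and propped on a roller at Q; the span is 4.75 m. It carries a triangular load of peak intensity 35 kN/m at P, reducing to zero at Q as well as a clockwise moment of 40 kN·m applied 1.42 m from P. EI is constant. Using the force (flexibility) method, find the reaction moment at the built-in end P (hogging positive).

Take the reaction at Q as the redundant and release it; the primary structure is a cantilever fixed at P.
Downward deflection at the released point Q due to the loads:
  triangular load, peak 35 at the fixed end: w₀L⁴/(30EI) = 593.9/EI
  clockwise couple 40 at a = 1.42: M₀a(2L − a)/(2EI) = 229.5/EI
  δ_0 = 823.4/EI
Flexibility coefficient — unit upward force at Q: δ_{QQ} = L³/(3EI) = 35.72/EI.
Compatibility at Q: δ_0 − R_Q·δ_{QQ} = 0, so R_Q = 823.4/35.72 = 23.05 kN.
Moment equilibrium about P: M_P = Σ(load moments about P) − R_Q·L = 171.6 − 23.05×4.75 = 62.13 kN·m.

M_P = 62.13 kN·m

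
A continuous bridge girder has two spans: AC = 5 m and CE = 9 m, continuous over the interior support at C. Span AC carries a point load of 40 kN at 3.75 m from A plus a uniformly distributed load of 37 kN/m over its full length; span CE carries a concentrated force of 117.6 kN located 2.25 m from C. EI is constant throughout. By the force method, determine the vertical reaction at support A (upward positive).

R_A = 69.57 kN

Insert a hinge at C; M_C is the redundant, and each span becomes simply supported.
Rotations at C on the released spans (each span's end-slope, ×1/EI):
  span AC: point load 40 at a = 3.75: Pab(L + a)/(6LEI) = 54.69/EI
  span AC: UDL 37: wL³/(24EI) = 192.7/EI
  span CE: point load 117.6 at a = 2.25: Pab(L + b)/(6LEI) = 520.9/EI
  relative rotation θ_0 = (247.4 + 520.9)/EI = 768.3/EI
A unit hogging moment at C produces rotation L₁/(3EI) + L₂/(3EI) = 4.667/EI.
Slope continuity at C: θ_0 = M_C·4.667/EI, so M_C = 768.3/4.667 = 164.6 kN·m (hogging).
Span AC, ΣM about A with M_C applied at C: R_C^{AC}·5 = 612.5 + 164.6, so R_C^{AC} = 155.4 kN and R_A = 225 − 155.4 = 69.57 kN.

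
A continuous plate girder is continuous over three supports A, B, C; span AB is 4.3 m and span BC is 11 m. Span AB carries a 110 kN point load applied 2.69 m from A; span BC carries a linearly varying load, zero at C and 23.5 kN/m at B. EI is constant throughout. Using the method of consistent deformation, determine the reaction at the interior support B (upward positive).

Insert a hinge at B; M_B is the redundant, and each span becomes simply supported.
End slopes at the hinge B, treating each span as simply supported:
  span AB: point load 110 at a = 2.69: Pab(L + a)/(6LEI) = 129.1/EI
  span BC: triangular load, peak 23.5: w₀L³/(45EI) = 695.1/EI
  relative rotation θ_0 = (129.1 + 695.1)/EI = 824.1/EI
A unit hogging moment at B produces rotation L₁/(3EI) + L₂/(3EI) = 5.1/EI.
Slope continuity at B: θ_0 = M_B·5.1/EI, so M_B = 824.1/5.1 = 161.6 kN·m (hogging).
Span AB, ΣM about A with M_B applied at B: R_B^{AB}·4.3 = 295.9 + 161.6, so R_B^{AB} = 106.4 kN and R_A = 110 − 106.4 = 3.605 kN.
Span BC, ΣM about C: R_B^{BC}·11 = 947.8 + 161.6, so R_B^{BC} = 100.9 kN and R_C = 129.2 − 100.9 = 28.39 kN.
R_B = 106.4 + 100.9 = 207.3 kN.

R_B = 207.3 kN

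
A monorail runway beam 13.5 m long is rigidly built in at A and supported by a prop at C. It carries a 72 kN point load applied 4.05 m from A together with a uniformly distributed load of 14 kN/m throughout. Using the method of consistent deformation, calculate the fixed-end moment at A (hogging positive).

M_A = 492.4 kN·m

Release the roller at C. Primary structure: cantilever fixed at A.
Primary-structure tip deflection at C by superposition:
  point load 72 at a = 4.05: Pa²(3L − a)/(6EI) = 7174/EI
  UDL 14: wL⁴/(8EI) = 58126/EI
  δ_0 = 65301/EI
Tip deflection under a unit load at C: L³/(3EI) = 820.1/EI.
The prop prevents deflection at C: R_C = δ_0/δ_{CC} = 65301/820.1 = 79.62 kN.
Moment equilibrium about A: M_A = Σ(load moments about A) − R_C·L = 1567 − 79.62×13.5 = 492.4 kN·m.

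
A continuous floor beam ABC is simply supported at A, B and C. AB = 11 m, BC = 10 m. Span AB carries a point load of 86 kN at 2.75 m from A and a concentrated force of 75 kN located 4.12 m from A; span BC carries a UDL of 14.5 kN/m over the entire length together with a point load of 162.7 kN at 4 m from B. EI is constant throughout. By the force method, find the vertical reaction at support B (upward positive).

R_B = 289 kN

Insert a hinge at B; M_B is the redundant, and each span becomes simply supported.
Rotations at B on the released spans (each span's end-slope, ×1/EI):
  span AB: point load 86 at a = 2.75: Pab(L + a)/(6LEI) = 406.5/EI
  span AB: point load 75 at a = 4.12: Pab(L + a)/(6LEI) = 487/EI
  span BC: UDL 14.5: wL³/(24EI) = 604.2/EI
  span BC: point load 162.7 at a = 4: Pab(L + b)/(6LEI) = 1041/EI
  relative rotation θ_0 = (893.5 + 1645)/EI = 2539/EI
A unit hogging moment at B produces rotation L₁/(3EI) + L₂/(3EI) = 7/EI.
Compatibility: M_B·(L₁+L₂)/(3EI) = θ_0, giving M_B = 362.7 kN·m (hogging).
Span AB, ΣM about A with M_B applied at B: R_B^{AB}·11 = 545.5 + 362.7, so R_B^{AB} = 82.56 kN and R_A = 161 − 82.56 = 78.44 kN.
Span BC, ΣM about C: R_B^{BC}·10 = 1701 + 362.7, so R_B^{BC} = 206.4 kN and R_C = 307.7 − 206.4 = 101.3 kN.
R_B = 82.56 + 206.4 = 289 kN.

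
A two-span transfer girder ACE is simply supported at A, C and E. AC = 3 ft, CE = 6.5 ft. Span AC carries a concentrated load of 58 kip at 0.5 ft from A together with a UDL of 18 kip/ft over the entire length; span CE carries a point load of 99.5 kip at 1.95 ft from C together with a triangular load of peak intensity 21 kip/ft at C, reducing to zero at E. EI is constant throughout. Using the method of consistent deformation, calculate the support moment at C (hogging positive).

Insert a hinge at C; M_C is the redundant, and each span becomes simply supported.
End slopes at the hinge C, treating each span as simply supported:
  span AC: point load 58 at a = 0.5: Pab(L + a)/(6LEI) = 14.1/EI
  span AC: UDL 18: wL³/(24EI) = 20.25/EI
  span CE: point load 99.5 at a = 1.95: Pab(L + b)/(6LEI) = 250.1/EI
  span CE: triangular load, peak 21: w₀L³/(45EI) = 128.2/EI
  relative rotation θ_0 = (34.35 + 378.3)/EI = 412.6/EI
A unit hogging moment at C produces rotation L₁/(3EI) + L₂/(3EI) = 3.167/EI.
Slope continuity at C: θ_0 = M_C·3.167/EI, so M_C = 412.6/3.167 = 130.3 kip·ft (hogging).

M_C = 130.3 kip·ft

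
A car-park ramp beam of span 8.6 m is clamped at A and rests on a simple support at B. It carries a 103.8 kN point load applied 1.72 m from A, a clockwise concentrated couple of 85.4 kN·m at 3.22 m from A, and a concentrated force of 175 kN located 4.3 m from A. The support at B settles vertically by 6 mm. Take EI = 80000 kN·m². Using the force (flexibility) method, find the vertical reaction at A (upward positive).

R_A = 211.5 kN

Release the roller at B. Primary structure: cantilever fixed at A.
Free-end deflection of the primary structure under the applied loading (downward +):
  point load 103.8 at a = 1.72: Pa²(3L − a)/(6EI) = 1232/EI
  clockwise couple 85.4 at a = 3.22: M₀a(2L − a)/(2EI) = 1922/EI
  point load 175 at a = 4.3: Pa²(3L − a)/(6EI) = 11595/EI
  δ_0 = 14749/EI
Tip deflection under a unit load at B: L³/(3EI) = 212/EI.
With EI = 80000 kN·m²: δ_0 = 0.18437 m and δ_{BB} = 0.00265 m/kN.
Compatibility — the beam at B must follow the support down by 0.006 m: δ_0 − R_B·δ_{BB} = 0.006, so R_B = (0.18437 − 0.006)/0.00265 = 67.3 kN.
Vertical equilibrium: R_A = ΣP − R_B = 278.8 − 67.3 = 211.5 kN.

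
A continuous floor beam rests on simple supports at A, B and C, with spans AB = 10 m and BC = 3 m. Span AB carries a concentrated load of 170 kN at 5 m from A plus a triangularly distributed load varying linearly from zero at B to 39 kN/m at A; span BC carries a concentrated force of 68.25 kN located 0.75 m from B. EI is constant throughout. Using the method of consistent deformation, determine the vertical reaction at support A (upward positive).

R_A = 172.2 kN

Release continuity at B by inserting a hinge; the redundant is the internal moment M_B. The primary structure is two simply-supported spans AB and BC.
Rotations at B on the released spans (each span's end-slope, ×1/EI):
  span AB: point load 170 at a = 5: Pab(L + a)/(6LEI) = 1062/EI
  span AB: triangular load, peak 39: 7w₀L³/(360EI) = 758.3/EI
  span BC: point load 68.25 at a = 0.75: Pab(L + b)/(6LEI) = 33.59/EI
  relative rotation θ_0 = (1821 + 33.59)/EI = 1854/EI
A unit hogging moment at B produces rotation L₁/(3EI) + L₂/(3EI) = 4.333/EI.
Compatibility: M_B·(L₁+L₂)/(3EI) = θ_0, giving M_B = 427.9 kN·m (hogging).
Span AB, ΣM about A with M_B applied at B: R_B^{AB}·10 = 1500 + 427.9, so R_B^{AB} = 192.8 kN and R_A = 365 − 192.8 = 172.2 kN.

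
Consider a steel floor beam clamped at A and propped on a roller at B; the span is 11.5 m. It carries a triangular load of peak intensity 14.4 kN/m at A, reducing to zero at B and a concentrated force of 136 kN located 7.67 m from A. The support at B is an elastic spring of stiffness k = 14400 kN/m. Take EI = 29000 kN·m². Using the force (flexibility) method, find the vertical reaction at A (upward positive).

R_A = 132 kN

Choose R_B as the redundant. The primary structure is the cantilever fixed at A.
Primary-structure tip deflection at B by superposition:
  triangular load, peak 14.4 at the fixed end: w₀L⁴/(30EI) = 8395/EI
  point load 136 at a = 7.67: Pa²(3L − a)/(6EI) = 35777/EI
  δ_0 = 44172/EI
Flexibility coefficient — unit upward force at B: δ_{BB} = L³/(3EI) = 507/EI.
With EI = 29000 kN·m²: δ_0 = 1.5232 m and δ_{BB} = 0.017481 m/kN.
Compatibility — the spring shortens by R_B/k under the reaction it provides: δ_0 − R_B·δ_{BB} = R_B/k. With 1/k = 0.000069 m/kN, R_B = δ_0 / (δ_{BB} + 1/k) = 1.5232 / (0.017481 + 0.000069) = 86.79 kN.
Vertical equilibrium: R_A = ΣP − R_B = 218.8 − 86.79 = 132 kN.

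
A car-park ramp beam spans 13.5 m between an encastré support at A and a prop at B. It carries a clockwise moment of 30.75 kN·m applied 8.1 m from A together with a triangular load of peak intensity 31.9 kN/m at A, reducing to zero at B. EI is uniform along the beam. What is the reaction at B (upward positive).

Remove the prop at B; the released (primary) structure is a cantilever built in at A.
Downward deflection at the released point B due to the loads:
  clockwise couple 30.75 at a = 8.1: M₀a(2L − a)/(2EI) = 2354/EI
  triangular load, peak 31.9 at the fixed end: w₀L⁴/(30EI) = 35319/EI
  δ_0 = 37672/EI
Tip deflection under a unit load at B: L³/(3EI) = 820.1/EI.
Compatibility at B: δ_0 − R_B·δ_{BB} = 0, so R_B = 37672/820.1 = 45.94 kN.

R_B = 45.94 kN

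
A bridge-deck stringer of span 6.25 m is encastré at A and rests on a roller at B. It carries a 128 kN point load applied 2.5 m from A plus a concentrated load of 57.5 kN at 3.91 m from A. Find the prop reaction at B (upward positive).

R_B = 53.34 kN

Remove the prop at B; the released (primary) structure is a cantilever built in at A.
Deflection at B on the released cantilever, summing each load's contribution:
  point load 128 at a = 2.5: Pa²(3L − a)/(6EI) = 2167/EI
  point load 57.5 at a = 3.91: Pa²(3L − a)/(6EI) = 2174/EI
  δ_0 = 4341/EI
Tip deflection under a unit load at B: L³/(3EI) = 81.38/EI.
The prop prevents deflection at B: R_B = δ_0/δ_{BB} = 4341/81.38 = 53.34 kN.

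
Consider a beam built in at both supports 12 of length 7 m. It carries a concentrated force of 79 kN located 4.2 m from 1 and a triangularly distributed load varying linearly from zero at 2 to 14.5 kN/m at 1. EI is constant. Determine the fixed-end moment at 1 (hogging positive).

Release both end moments; the primary structure is a simply-supported span 12 with redundants M_1 and M_2.
Simple-span end rotations at 1 and 2 under the given loads:
  at 1: point load 79 at a = 4.2: Pab(L + b)/(6LEI) = 216.8/EI
  at 2: point load 79 at a = 4.2: Pab(L + a)/(6LEI) = 247.7/EI
  at 1: triangular load, peak 14.5: w₀L³/(45EI) = 110.5/EI
  at 2: triangular load, peak 14.5: 7w₀L³/(360EI) = 96.71/EI
  θ_10 = 327.3/EI,  θ_20 = 344.5/EI
Flexibility coefficients: a unit moment at one end gives L/(3EI) there and L/(6EI) at the far end, so f₁₁ = f₂₂ = 2.333/EI and f₁₂ = f₂₁ = 1.167/EI.
Compatibility — zero rotation at each built-in end:
  2.333 M_1 + 1.167 M_2 = 327.3
  1.167 M_1 + 2.333 M_2 = 344.5
Solving the pair gives M_1 = 88.61 kN·m and M_2 = 103.3 kN·m (hogging).

M_1 = 88.61 kN·m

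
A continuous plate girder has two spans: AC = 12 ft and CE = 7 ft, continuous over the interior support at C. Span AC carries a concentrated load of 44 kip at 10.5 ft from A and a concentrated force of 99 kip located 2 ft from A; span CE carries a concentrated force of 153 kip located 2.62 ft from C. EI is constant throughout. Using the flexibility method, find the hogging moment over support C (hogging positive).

M_C = 170.1 kip·ft

Take M_C as the redundant. Released structure: two simple spans AC and CE with a hinge at C.
Rotations at C on the released spans (each span's end-slope, ×1/EI):
  span AC: point load 44 at a = 10.5: Pab(L + a)/(6LEI) = 216.6/EI
  span AC: point load 99 at a = 2: Pab(L + a)/(6LEI) = 385/EI
  span CE: point load 153 at a = 2.62: Pab(L + b)/(6LEI) = 475.7/EI
  relative rotation θ_0 = (601.6 + 475.7)/EI = 1077/EI
A unit hogging moment at C produces rotation L₁/(3EI) + L₂/(3EI) = 6.333/EI.
Compatibility: M_C·(L₁+L₂)/(3EI) = θ_0, giving M_C = 170.1 kip·ft (hogging).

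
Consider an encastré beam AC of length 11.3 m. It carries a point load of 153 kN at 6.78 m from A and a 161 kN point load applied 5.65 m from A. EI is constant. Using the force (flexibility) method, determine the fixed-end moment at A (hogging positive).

Release both end moments; the primary structure is a simply-supported span AC with redundants M_A and M_C.
End rotations of the released simple span under the applied load (×1/EI):
  at A: point load 153 at a = 6.78: Pab(L + b)/(6LEI) = 1094/EI
  at C: point load 153 at a = 6.78: Pab(L + a)/(6LEI) = 1250/EI
  at A: point load 161 at a = 5.65: Pab(L + b)/(6LEI) = 1285/EI
  at C: point load 161 at a = 5.65: Pab(L + a)/(6LEI) = 1285/EI
  θ_A0 = 2379/EI,  θ_C0 = 2535/EI
Flexibility coefficients: a unit moment at one end gives L/(3EI) there and L/(6EI) at the far end, so f₁₁ = f₂₂ = 3.767/EI and f₁₂ = f₂₁ = 1.883/EI.
Compatibility — zero rotation at each built-in end:
  3.767 M_A + 1.883 M_C = 2379
  1.883 M_A + 3.767 M_C = 2535
Solving the pair gives M_A = 393.4 kN·m and M_C = 476.4 kN·m (hogging).

M_A = 393.4 kN·m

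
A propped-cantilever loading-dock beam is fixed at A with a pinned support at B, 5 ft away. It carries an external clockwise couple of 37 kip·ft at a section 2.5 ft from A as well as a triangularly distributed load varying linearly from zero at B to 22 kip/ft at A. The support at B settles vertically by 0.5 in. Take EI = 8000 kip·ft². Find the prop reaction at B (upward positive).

Remove the prop at B; the released (primary) structure is a cantilever built in at A.
Downward deflection at the released point B due to the loads:
  clockwise couple 37 at a = 2.5: M₀a(2L − a)/(2EI) = 346.9/EI
  triangular load, peak 22 at the fixed end: w₀L⁴/(30EI) = 458.3/EI
  δ_0 = 805.2/EI
Tip deflection under a unit load at B: L³/(3EI) = 41.67/EI.
With EI = 8000 kip·ft²: δ_0 = 0.10065 ft and δ_{BB} = 0.005208 ft/kip.
Compatibility — the beam at B must follow the support down by 0.04167 ft: δ_0 − R_B·δ_{BB} = 0.04167, so R_B = (0.10065 − 0.04167)/0.005208 = 11.33 kip.

R_B = 11.33 kip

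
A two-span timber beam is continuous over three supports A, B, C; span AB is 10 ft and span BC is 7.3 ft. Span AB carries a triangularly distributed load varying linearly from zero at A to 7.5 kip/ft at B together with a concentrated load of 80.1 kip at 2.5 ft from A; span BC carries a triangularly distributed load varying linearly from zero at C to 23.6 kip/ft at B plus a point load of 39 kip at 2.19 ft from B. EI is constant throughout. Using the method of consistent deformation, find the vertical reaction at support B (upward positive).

R_B = 162.9 kip

Release continuity at B by inserting a hinge; the redundant is the internal moment M_B. The primary structure is two simply-supported spans AB and BC.
Rotations at B on the released spans (each span's end-slope, ×1/EI):
  span AB: triangular load, peak 7.5: w₀L³/(45EI) = 166.7/EI
  span AB: point load 80.1 at a = 2.5: Pab(L + a)/(6LEI) = 312.9/EI
  span BC: triangular load, peak 23.6: w₀L³/(45EI) = 204/EI
  span BC: point load 39 at a = 2.19: Pab(L + b)/(6LEI) = 123.7/EI
  relative rotation θ_0 = (479.6 + 327.7)/EI = 807.2/EI
A unit hogging moment at B produces rotation L₁/(3EI) + L₂/(3EI) = 5.767/EI.
Compatibility: M_B·(L₁+L₂)/(3EI) = θ_0, giving M_B = 140 kip·ft (hogging).
Span AB, ΣM about A with M_B applied at B: R_B^{AB}·10 = 450.2 + 140, so R_B^{AB} = 59.02 kip and R_A = 117.6 − 59.02 = 58.58 kip.
Span BC, ΣM about C: R_B^{BC}·7.3 = 618.5 + 140, so R_B^{BC} = 103.9 kip and R_C = 125.1 − 103.9 = 21.24 kip.
R_B = 59.02 + 103.9 = 162.9 kip.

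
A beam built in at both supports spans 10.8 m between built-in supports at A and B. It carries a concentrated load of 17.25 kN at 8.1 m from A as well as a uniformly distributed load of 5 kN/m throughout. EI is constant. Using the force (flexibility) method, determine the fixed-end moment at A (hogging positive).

M_A = 57.33 kN·m

Release both end moments; the primary structure is a simply-supported span AB with redundants M_A and M_B.
Simple-span end rotations at A and B under the given loads:
  at A: point load 17.25 at a = 8.1: Pab(L + b)/(6LEI) = 78.6/EI
  at B: point load 17.25 at a = 8.1: Pab(L + a)/(6LEI) = 110/EI
  at A: UDL 5: wL³/(24EI) = 262.4/EI
  at B: UDL 5: wL³/(24EI) = 262.4/EI
  θ_A0 = 341/EI,  θ_B0 = 372.5/EI
Flexibility coefficients: a unit moment at one end gives L/(3EI) there and L/(6EI) at the far end, so f₁₁ = f₂₂ = 3.6/EI and f₁₂ = f₂₁ = 1.8/EI.
Compatibility — zero rotation at each built-in end:
  3.6 M_A + 1.8 M_B = 341
  1.8 M_A + 3.6 M_B = 372.5
Solving the pair gives M_A = 57.33 kN·m and M_B = 74.8 kN·m (hogging).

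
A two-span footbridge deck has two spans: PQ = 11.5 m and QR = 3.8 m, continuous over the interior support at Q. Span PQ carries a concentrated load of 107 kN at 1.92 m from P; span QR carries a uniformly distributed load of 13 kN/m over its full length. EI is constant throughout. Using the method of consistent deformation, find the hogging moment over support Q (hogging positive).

Take M_Q as the redundant. Released structure: two simple spans PQ and QR with a hinge at Q.
Discontinuity in slope at Q on the released structure — sum the simple-span end rotations:
  span PQ: point load 107 at a = 1.92: Pab(L + a)/(6LEI) = 382.8/EI
  span QR: UDL 13: wL³/(24EI) = 29.72/EI
  relative rotation θ_0 = (382.8 + 29.72)/EI = 412.5/EI
A unit hogging moment at Q produces rotation L₁/(3EI) + L₂/(3EI) = 5.1/EI.
Slope continuity at Q: θ_0 = M_Q·5.1/EI, so M_Q = 412.5/5.1 = 80.88 kN·m (hogging).

M_Q = 80.88 kN·m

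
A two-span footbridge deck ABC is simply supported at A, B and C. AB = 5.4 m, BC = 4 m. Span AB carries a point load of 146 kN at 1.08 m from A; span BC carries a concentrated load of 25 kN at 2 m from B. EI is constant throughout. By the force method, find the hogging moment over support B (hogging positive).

Release continuity at B by inserting a hinge; the redundant is the internal moment M_B. The primary structure is two simply-supported spans AB and BC.
End slopes at the hinge B, treating each span as simply supported:
  span AB: point load 146 at a = 1.08: Pab(L + a)/(6LEI) = 136.2/EI
  span BC: point load 25 at a = 2: Pab(L + b)/(6LEI) = 25/EI
  relative rotation θ_0 = (136.2 + 25)/EI = 161.2/EI
A unit hogging moment at B produces rotation L₁/(3EI) + L₂/(3EI) = 3.133/EI.
Slope continuity at B: θ_0 = M_B·3.133/EI, so M_B = 161.2/3.133 = 51.46 kN·m (hogging).

M_B = 51.46 kN·m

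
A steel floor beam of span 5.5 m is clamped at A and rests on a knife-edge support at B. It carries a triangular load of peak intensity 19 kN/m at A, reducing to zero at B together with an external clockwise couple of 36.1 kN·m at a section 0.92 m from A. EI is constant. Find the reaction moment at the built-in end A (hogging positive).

M_A = 57.82 kN·m

Choose R_B as the redundant. The primary structure is the cantilever fixed at A.
Free-end deflection of the primary structure under the applied loading (downward +):
  triangular load, peak 19 at the fixed end: w₀L⁴/(30EI) = 579.5/EI
  clockwise couple 36.1 at a = 0.92: M₀a(2L − a)/(2EI) = 167.4/EI
  δ_0 = 746.9/EI
Tip deflection under a unit load at B: L³/(3EI) = 55.46/EI.
Compatibility at B: δ_0 − R_B·δ_{BB} = 0, so R_B = 746.9/55.46 = 13.47 kN.
Moment equilibrium about A: M_A = Σ(load moments about A) − R_B·L = 131.9 − 13.47×5.5 = 57.82 kN·m.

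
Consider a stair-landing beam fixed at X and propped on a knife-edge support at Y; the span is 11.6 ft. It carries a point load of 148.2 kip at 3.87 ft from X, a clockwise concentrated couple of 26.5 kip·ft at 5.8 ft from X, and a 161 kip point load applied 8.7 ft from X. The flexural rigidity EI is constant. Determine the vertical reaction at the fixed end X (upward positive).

R_X = 182.8 kip

Release the roller at Y. Primary structure: cantilever fixed at X.
Deflection at Y on the released cantilever, summing each load's contribution:
  point load 148.2 at a = 3.87: Pa²(3L − a)/(6EI) = 11442/EI
  clockwise couple 26.5 at a = 5.8: M₀a(2L − a)/(2EI) = 1337/EI
  point load 161 at a = 8.7: Pa²(3L − a)/(6EI) = 53009/EI
  δ_0 = 65789/EI
Tip deflection under a unit load at Y: L³/(3EI) = 520.3/EI.
The prop prevents deflection at Y: R_Y = δ_0/δ_{YY} = 65789/520.3 = 126.4 kip.
Vertical equilibrium: R_X = ΣP − R_Y = 309.2 − 126.4 = 182.8 kip.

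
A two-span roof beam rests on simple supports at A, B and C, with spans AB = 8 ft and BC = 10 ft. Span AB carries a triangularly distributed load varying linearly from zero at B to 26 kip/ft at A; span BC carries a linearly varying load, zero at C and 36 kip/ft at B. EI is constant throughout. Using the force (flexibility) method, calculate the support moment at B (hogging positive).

Take M_B as the redundant. Released structure: two simple spans AB and BC with a hinge at B.
Discontinuity in slope at B on the released structure — sum the simple-span end rotations:
  span AB: triangular load, peak 26: 7w₀L³/(360EI) = 258.8/EI
  span BC: triangular load, peak 36: w₀L³/(45EI) = 800/EI
  relative rotation θ_0 = (258.8 + 800)/EI = 1059/EI
A unit hogging moment at B produces rotation L₁/(3EI) + L₂/(3EI) = 6/EI.
Slope continuity at B: θ_0 = M_B·6/EI, so M_B = 1059/6 = 176.5 kip·ft (hogging).

M_B = 176.5 kip·ft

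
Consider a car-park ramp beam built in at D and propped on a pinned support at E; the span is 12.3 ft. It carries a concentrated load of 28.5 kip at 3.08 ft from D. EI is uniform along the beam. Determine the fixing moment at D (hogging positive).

M_D = 57.56 kip·ft

Choose R_E as the redundant. The primary structure is the cantilever fixed at D.
Deflection at E on the released cantilever, summing each load's contribution:
  point load 28.5 at a = 3.08: Pa²(3L − a)/(6EI) = 1524/EI
Flexibility coefficient — unit upward force at E: δ_{EE} = L³/(3EI) = 620.3/EI.
The prop prevents deflection at E: R_E = δ_0/δ_{EE} = 1524/620.3 = 2.457 kip.
Moment equilibrium about D: M_D = Σ(load moments about D) − R_E·L = 87.78 − 2.457×12.3 = 57.56 kip·ft.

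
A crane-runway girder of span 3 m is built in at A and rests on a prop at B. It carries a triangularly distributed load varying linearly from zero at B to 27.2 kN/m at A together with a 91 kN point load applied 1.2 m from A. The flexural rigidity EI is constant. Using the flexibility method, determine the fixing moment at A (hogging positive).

M_A = 68.74 kN·m

Take the reaction at B as the redundant and release it; the primary structure is a cantilever fixed at A.
Primary-structure tip deflection at B by superposition:
  triangular load, peak 27.2 at the fixed end: w₀L⁴/(30EI) = 73.44/EI
  point load 91 at a = 1.2: Pa²(3L − a)/(6EI) = 170.4/EI
  δ_0 = 243.8/EI
Flexibility coefficient — unit upward force at B: δ_{BB} = L³/(3EI) = 9/EI.
Compatibility at B: δ_0 − R_B·δ_{BB} = 0, so R_B = 243.8/9 = 27.09 kN.
Moment equilibrium about A: M_A = Σ(load moments about A) − R_B·L = 150 − 27.09×3 = 68.74 kN·m.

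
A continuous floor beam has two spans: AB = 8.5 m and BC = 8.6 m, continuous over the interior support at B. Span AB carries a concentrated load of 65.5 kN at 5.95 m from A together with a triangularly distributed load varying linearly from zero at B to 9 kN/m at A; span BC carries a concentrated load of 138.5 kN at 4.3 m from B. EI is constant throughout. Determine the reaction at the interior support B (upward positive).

Insert a hinge at B; M_B is the redundant, and each span becomes simply supported.
End slopes at the hinge B, treating each span as simply supported:
  span AB: point load 65.5 at a = 5.95: Pab(L + a)/(6LEI) = 281.6/EI
  span AB: triangular load, peak 9: 7w₀L³/(360EI) = 107.5/EI
  span BC: point load 138.5 at a = 4.3: Pab(L + b)/(6LEI) = 640.2/EI
  relative rotation θ_0 = (389 + 640.2)/EI = 1029/EI
A unit hogging moment at B produces rotation L₁/(3EI) + L₂/(3EI) = 5.7/EI.
Slope continuity at B: θ_0 = M_B·5.7/EI, so M_B = 1029/5.7 = 180.6 kN·m (hogging).
Span AB, ΣM about A with M_B applied at B: R_B^{AB}·8.5 = 498.1 + 180.6, so R_B^{AB} = 79.84 kN and R_A = 103.8 − 79.84 = 23.91 kN.
Span BC, ΣM about C: R_B^{BC}·8.6 = 595.5 + 180.6, so R_B^{BC} = 90.25 kN and R_C = 138.5 − 90.25 = 48.25 kN.
R_B = 79.84 + 90.25 = 170.1 kN.

R_B = 170.1 kN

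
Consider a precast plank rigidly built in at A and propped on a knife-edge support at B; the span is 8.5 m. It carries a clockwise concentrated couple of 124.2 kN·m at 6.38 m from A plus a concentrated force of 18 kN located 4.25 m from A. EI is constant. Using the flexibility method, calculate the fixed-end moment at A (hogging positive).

M_A = -21.82 kN·m

Release the roller at B. Primary structure: cantilever fixed at A.
Primary-structure tip deflection at B by superposition:
  clockwise couple 124.2 at a = 6.38: M₀a(2L − a)/(2EI) = 4208/EI
  point load 18 at a = 4.25: Pa²(3L − a)/(6EI) = 1151/EI
  δ_0 = 5359/EI
Flexibility coefficient — unit upward force at B: δ_{BB} = L³/(3EI) = 204.7/EI.
Compatibility at B: δ_0 − R_B·δ_{BB} = 0, so R_B = 5359/204.7 = 26.18 kN.
Moment equilibrium about A: M_A = Σ(load moments about A) − R_B·L = 200.7 − 26.18×8.5 = -21.82 kN·m.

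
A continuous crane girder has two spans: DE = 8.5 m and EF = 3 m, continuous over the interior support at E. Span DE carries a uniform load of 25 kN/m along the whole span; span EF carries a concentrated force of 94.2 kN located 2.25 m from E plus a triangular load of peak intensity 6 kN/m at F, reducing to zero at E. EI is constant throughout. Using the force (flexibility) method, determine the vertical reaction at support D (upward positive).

R_D = 85.5 kN

Release continuity at E by inserting a hinge; the redundant is the internal moment M_E. The primary structure is two simply-supported spans DE and EF.
Discontinuity in slope at E on the released structure — sum the simple-span end rotations:
  span DE: UDL 25: wL³/(24EI) = 639.7/EI
  span EF: point load 94.2 at a = 2.25: Pab(L + b)/(6LEI) = 33.12/EI
  span EF: triangular load, peak 6: 7w₀L³/(360EI) = 3.15/EI
  relative rotation θ_0 = (639.7 + 36.27)/EI = 676/EI
A unit hogging moment at E produces rotation L₁/(3EI) + L₂/(3EI) = 3.833/EI.
Compatibility: M_E·(L₁+L₂)/(3EI) = θ_0, giving M_E = 176.3 kN·m (hogging).
Span DE, ΣM about D with M_E applied at E: R_E^{DE}·8.5 = 903.1 + 176.3, so R_E^{DE} = 127 kN and R_D = 212.5 − 127 = 85.5 kN.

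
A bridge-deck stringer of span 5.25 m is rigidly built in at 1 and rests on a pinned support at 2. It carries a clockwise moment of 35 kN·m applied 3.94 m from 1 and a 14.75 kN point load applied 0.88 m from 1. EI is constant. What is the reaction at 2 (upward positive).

R_2 = 9.964 kN

Remove the prop at 2; the released (primary) structure is a cantilever built in at 1.
Deflection at 2 on the released cantilever, summing each load's contribution:
  clockwise couple 35 at a = 3.94: M₀a(2L − a)/(2EI) = 452.3/EI
  point load 14.75 at a = 0.88: Pa²(3L − a)/(6EI) = 28.31/EI
  δ_0 = 480.6/EI
Flexibility coefficient — unit upward force at 2: δ_{22} = L³/(3EI) = 48.23/EI.
The prop prevents deflection at 2: R_2 = δ_0/δ_{22} = 480.6/48.23 = 9.964 kN.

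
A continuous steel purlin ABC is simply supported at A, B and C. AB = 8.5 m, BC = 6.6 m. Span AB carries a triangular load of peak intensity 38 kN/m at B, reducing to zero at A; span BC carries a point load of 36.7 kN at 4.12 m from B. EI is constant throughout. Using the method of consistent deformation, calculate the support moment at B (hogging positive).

Insert a hinge at B; M_B is the redundant, and each span becomes simply supported.
End slopes at the hinge B, treating each span as simply supported:
  span AB: triangular load, peak 38: w₀L³/(45EI) = 518.6/EI
  span BC: point load 36.7 at a = 4.12: Pab(L + b)/(6LEI) = 85.98/EI
  relative rotation θ_0 = (518.6 + 85.98)/EI = 604.6/EI
A unit hogging moment at B produces rotation L₁/(3EI) + L₂/(3EI) = 5.033/EI.
Compatibility: M_B·(L₁+L₂)/(3EI) = θ_0, giving M_B = 120.1 kN·m (hogging).

M_B = 120.1 kN·m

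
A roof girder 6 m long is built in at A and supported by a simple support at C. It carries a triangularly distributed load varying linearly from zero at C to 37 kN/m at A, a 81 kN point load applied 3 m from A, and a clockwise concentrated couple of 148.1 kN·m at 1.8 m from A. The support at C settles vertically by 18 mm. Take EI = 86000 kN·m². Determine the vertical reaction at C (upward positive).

R_C = 44.9 kN

Take the reaction at C as the redundant and release it; the primary structure is a cantilever fixed at A.
Primary-structure tip deflection at C by superposition:
  triangular load, peak 37 at the fixed end: w₀L⁴/(30EI) = 1598/EI
  point load 81 at a = 3: Pa²(3L − a)/(6EI) = 1822/EI
  clockwise couple 148.1 at a = 1.8: M₀a(2L − a)/(2EI) = 1360/EI
  δ_0 = 4780/EI
Tip deflection under a unit load at C: L³/(3EI) = 72/EI.
With EI = 86000 kN·m²: δ_0 = 0.055587 m and δ_{CC} = 0.000837 m/kN.
Compatibility — the beam at C must follow the support down by 0.018 m: δ_0 − R_C·δ_{CC} = 0.018, so R_C = (0.055587 − 0.018)/0.000837 = 44.9 kN.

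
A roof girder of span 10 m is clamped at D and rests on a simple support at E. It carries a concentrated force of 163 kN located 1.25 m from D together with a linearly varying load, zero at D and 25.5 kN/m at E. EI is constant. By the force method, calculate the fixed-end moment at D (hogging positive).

M_D = 315.9 kN·m

Remove the prop at E; the released (primary) structure is a cantilever built in at D.
Primary-structure tip deflection at E by superposition:
  point load 163 at a = 1.25: Pa²(3L − a)/(6EI) = 1220/EI
  triangular load, peak 25.5 at the free end: 11w₀L⁴/(120EI) = 23375/EI
  δ_0 = 24595/EI
Tip deflection under a unit load at E: L³/(3EI) = 333.3/EI.
The prop prevents deflection at E: R_E = δ_0/δ_{EE} = 24595/333.3 = 73.79 kN.
Moment equilibrium about D: M_D = Σ(load moments about D) − R_E·L = 1054 − 73.79×10 = 315.9 kN·m.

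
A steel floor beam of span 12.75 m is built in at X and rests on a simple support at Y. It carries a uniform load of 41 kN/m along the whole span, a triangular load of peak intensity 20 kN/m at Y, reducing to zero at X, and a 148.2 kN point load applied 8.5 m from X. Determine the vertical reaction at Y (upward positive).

R_Y = 343 kN

Choose R_Y as the redundant. The primary structure is the cantilever fixed at X.
Deflection at Y on the released cantilever, summing each load's contribution:
  UDL 41: wL⁴/(8EI) = 135436/EI
  triangular load, peak 20 at the free end: 11w₀L⁴/(120EI) = 48449/EI
  point load 148.2 at a = 8.5: Pa²(3L − a)/(6EI) = 53091/EI
  δ_0 = 236976/EI
Tip deflection under a unit load at Y: L³/(3EI) = 690.9/EI.
The prop prevents deflection at Y: R_Y = δ_0/δ_{YY} = 236976/690.9 = 343 kN.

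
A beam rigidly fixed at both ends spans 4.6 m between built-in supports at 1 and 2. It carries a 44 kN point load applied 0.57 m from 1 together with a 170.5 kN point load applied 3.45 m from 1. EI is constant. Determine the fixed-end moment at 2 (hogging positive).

Take the two fixed-end moments M_1, M_2 as redundants; the released structure is the simple span 12.
On the primary (simply-supported) span, the end slopes from the loading are:
  at 1: point load 44 at a = 0.57: Pab(L + b)/(6LEI) = 31.6/EI
  at 2: point load 44 at a = 0.57: Pab(L + a)/(6LEI) = 18.93/EI
  at 1: point load 170.5 at a = 3.45: Pab(L + b)/(6LEI) = 140.9/EI
  at 2: point load 170.5 at a = 3.45: Pab(L + a)/(6LEI) = 197.3/EI
  θ_10 = 172.5/EI,  θ_20 = 216.2/EI
Flexibility coefficients: a unit moment at one end gives L/(3EI) there and L/(6EI) at the far end, so f₁₁ = f₂₂ = 1.533/EI and f₁₂ = f₂₁ = 0.7667/EI.
Compatibility — zero rotation at each built-in end:
  1.533 M_1 + 0.7667 M_2 = 172.5
  0.7667 M_1 + 1.533 M_2 = 216.2
Solving the pair gives M_1 = 56.01 kN·m and M_2 = 113 kN·m (hogging).

M_2 = 113 kN·m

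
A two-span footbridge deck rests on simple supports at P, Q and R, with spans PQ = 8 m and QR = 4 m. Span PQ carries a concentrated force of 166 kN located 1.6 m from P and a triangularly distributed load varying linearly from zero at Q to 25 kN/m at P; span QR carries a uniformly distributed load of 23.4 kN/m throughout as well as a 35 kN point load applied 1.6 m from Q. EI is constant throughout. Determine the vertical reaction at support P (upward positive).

R_P = 178 kN

Take M_Q as the redundant. Released structure: two simple spans PQ and QR with a hinge at Q.
Rotations at Q on the released spans (each span's end-slope, ×1/EI):
  span PQ: point load 166 at a = 1.6: Pab(L + a)/(6LEI) = 340/EI
  span PQ: triangular load, peak 25: 7w₀L³/(360EI) = 248.9/EI
  span QR: UDL 23.4: wL³/(24EI) = 62.4/EI
  span QR: point load 35 at a = 1.6: Pab(L + b)/(6LEI) = 35.84/EI
  relative rotation θ_0 = (588.9 + 98.24)/EI = 687.1/EI
A unit hogging moment at Q produces rotation L₁/(3EI) + L₂/(3EI) = 4/EI.
Compatibility: M_Q·(L₁+L₂)/(3EI) = θ_0, giving M_Q = 171.8 kN·m (hogging).
Span PQ, ΣM about P with M_Q applied at Q: R_Q^{PQ}·8 = 532.3 + 171.8, so R_Q^{PQ} = 88.01 kN and R_P = 266 − 88.01 = 178 kN.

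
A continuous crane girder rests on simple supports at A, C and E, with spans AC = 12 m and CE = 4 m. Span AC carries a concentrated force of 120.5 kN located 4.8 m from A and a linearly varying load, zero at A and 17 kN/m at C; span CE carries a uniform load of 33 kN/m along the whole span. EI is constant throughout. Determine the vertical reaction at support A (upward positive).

R_A = 79.54 kN

Insert a hinge at C; M_C is the redundant, and each span becomes simply supported.
Rotations at C on the released spans (each span's end-slope, ×1/EI):
  span AC: point load 120.5 at a = 4.8: Pab(L + a)/(6LEI) = 971.7/EI
  span AC: triangular load, peak 17: w₀L³/(45EI) = 652.8/EI
  span CE: UDL 33: wL³/(24EI) = 88/EI
  relative rotation θ_0 = (1625 + 88)/EI = 1713/EI
A unit hogging moment at C produces rotation L₁/(3EI) + L₂/(3EI) = 5.333/EI.
Slope continuity at C: θ_0 = M_C·5.333/EI, so M_C = 1713/5.333 = 321.1 kN·m (hogging).
Span AC, ΣM about A with M_C applied at C: R_C^{AC}·12 = 1394 + 321.1, so R_C^{AC} = 143 kN and R_A = 222.5 − 143 = 79.54 kN.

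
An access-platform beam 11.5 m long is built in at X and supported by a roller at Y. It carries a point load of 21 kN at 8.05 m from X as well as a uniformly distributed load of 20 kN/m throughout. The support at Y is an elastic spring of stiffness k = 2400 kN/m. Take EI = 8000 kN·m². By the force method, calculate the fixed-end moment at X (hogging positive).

M_X = 371 kN·m

Release the roller at Y. Primary structure: cantilever fixed at X.
Free-end deflection of the primary structure under the applied loading (downward +):
  point load 21 at a = 8.05: Pa²(3L − a)/(6EI) = 5999/EI
  UDL 20: wL⁴/(8EI) = 43725/EI
  δ_0 = 49724/EI
Flexibility coefficient — unit upward force at Y: δ_{YY} = L³/(3EI) = 507/EI.
With EI = 8000 kN·m²: δ_0 = 6.2155 m and δ_{YY} = 0.06337 m/kN.
Compatibility — the spring shortens by R_Y/k under the reaction it provides: δ_0 − R_Y·δ_{YY} = R_Y/k. With 1/k = 0.000417 m/kN, R_Y = δ_0 / (δ_{YY} + 1/k) = 6.2155 / (0.06337 + 0.000417) = 97.44 kN.
Moment equilibrium about X: M_X = Σ(load moments about X) − R_Y·L = 1492 − 97.44×11.5 = 371 kN·m.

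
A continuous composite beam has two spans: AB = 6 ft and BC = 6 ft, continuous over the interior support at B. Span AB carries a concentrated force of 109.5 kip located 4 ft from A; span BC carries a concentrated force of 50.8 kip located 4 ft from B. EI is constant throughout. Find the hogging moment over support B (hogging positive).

Take M_B as the redundant. Released structure: two simple spans AB and BC with a hinge at B.
Discontinuity in slope at B on the released structure — sum the simple-span end rotations:
  span AB: point load 109.5 at a = 4: Pab(L + a)/(6LEI) = 243.3/EI
  span BC: point load 50.8 at a = 4: Pab(L + b)/(6LEI) = 90.31/EI
  relative rotation θ_0 = (243.3 + 90.31)/EI = 333.6/EI
A unit hogging moment at B produces rotation L₁/(3EI) + L₂/(3EI) = 4/EI.
Compatibility: M_B·(L₁+L₂)/(3EI) = θ_0, giving M_B = 83.41 kip·ft (hogging).

M_B = 83.41 kip·ft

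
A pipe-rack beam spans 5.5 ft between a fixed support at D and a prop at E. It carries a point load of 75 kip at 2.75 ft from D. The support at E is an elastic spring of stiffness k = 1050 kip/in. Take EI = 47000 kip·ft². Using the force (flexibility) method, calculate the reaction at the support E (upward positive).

R_E = 21.96 kip

Take the reaction at E as the redundant and release it; the primary structure is a cantilever fixed at D.
Downward deflection at the released point E due to the loads:
  point load 75 at a = 2.75: Pa²(3L − a)/(6EI) = 1300/EI
Tip deflection under a unit load at E: L³/(3EI) = 55.46/EI.
With EI = 47000 kip·ft²: δ_0 = 0.027655 ft and δ_{EE} = 0.00118 ft/kip.
Compatibility — the spring shortens by R_E/k under the reaction it provides: δ_0 − R_E·δ_{EE} = R_E/k. With 1/k = 1/(1050×12) ft/kip = 0.000079 ft/kip, R_E = δ_0 / (δ_{EE} + 1/k) = 0.027655 / (0.00118 + 0.000079) = 21.96 kip.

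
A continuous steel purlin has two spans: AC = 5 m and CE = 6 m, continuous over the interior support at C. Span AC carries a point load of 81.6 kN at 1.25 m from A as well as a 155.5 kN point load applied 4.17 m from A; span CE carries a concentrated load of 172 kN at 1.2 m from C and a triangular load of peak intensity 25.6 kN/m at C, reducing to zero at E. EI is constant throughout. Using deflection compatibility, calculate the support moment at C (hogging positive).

M_C = 181.2 kN·m

Insert a hinge at C; M_C is the redundant, and each span becomes simply supported.
End slopes at the hinge C, treating each span as simply supported:
  span AC: point load 81.6 at a = 1.25: Pab(L + a)/(6LEI) = 79.69/EI
  span AC: point load 155.5 at a = 4.17: Pab(L + a)/(6LEI) = 164.5/EI
  span CE: point load 172 at a = 1.2: Pab(L + b)/(6LEI) = 297.2/EI
  span CE: triangular load, peak 25.6: w₀L³/(45EI) = 122.9/EI
  relative rotation θ_0 = (244.2 + 420.1)/EI = 664.3/EI
A unit hogging moment at C produces rotation L₁/(3EI) + L₂/(3EI) = 3.667/EI.
Compatibility: M_C·(L₁+L₂)/(3EI) = θ_0, giving M_C = 181.2 kN·m (hogging).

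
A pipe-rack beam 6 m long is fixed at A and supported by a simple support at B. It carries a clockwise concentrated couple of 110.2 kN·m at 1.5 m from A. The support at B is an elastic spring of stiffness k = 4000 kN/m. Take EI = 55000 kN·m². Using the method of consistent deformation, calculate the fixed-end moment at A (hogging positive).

Release the roller at B. Primary structure: cantilever fixed at A.
Primary-structure tip deflection at B by superposition:
  clockwise couple 110.2 at a = 1.5: M₀a(2L − a)/(2EI) = 867.8/EI
Tip deflection under a unit load at B: L³/(3EI) = 72/EI.
With EI = 55000 kN·m²: δ_0 = 0.015779 m and δ_{BB} = 0.001309 m/kN.
Compatibility — the spring shortens by R_B/k under the reaction it provides: δ_0 − R_B·δ_{BB} = R_B/k. With 1/k = 0.00025 m/kN, R_B = δ_0 / (δ_{BB} + 1/k) = 0.015779 / (0.001309 + 0.00025) = 10.12 kN.
Moment equilibrium about A: M_A = Σ(load moments about A) − R_B·L = 110.2 − 10.12×6 = 49.48 kN·m.

M_A = 49.48 kN·m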